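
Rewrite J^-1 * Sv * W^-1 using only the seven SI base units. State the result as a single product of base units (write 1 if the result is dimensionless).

kg⁻²·m⁻²·s³

J = N·m (work = force × distance),
    = kg·m²·s⁻².
So J⁻¹ = kg⁻¹·m⁻²·s².
Sv = J/kg (equivalent dose = energy per mass),
    = m²·s⁻².
W = J/s (power = energy per time),
    = kg·m²·s⁻³.
So W⁻¹ = kg⁻¹·m⁻²·s³.
Combining: J⁻¹·Sv·W⁻¹ = (kg⁻¹·m⁻²·s²) · (m²·s⁻²) · (kg⁻¹·m⁻²·s³) = kg⁻²·m⁻²·s³.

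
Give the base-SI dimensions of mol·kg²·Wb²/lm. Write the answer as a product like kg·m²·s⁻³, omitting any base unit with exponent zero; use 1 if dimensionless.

kg⁴·m⁴·s⁻⁴·A⁻²·mol·cd⁻¹

lm = cd·sr = cd (luminous flux; sr is dimensionless).
So lm⁻¹ = cd⁻¹.
Wb = V·s (flux: a volt is a weber per second),
    = kg·m²·s⁻²·A⁻¹.
So Wb² = kg²·m⁴·s⁻⁴·A⁻².
Combining: mol·kg²·lm⁻¹·Wb² = mol · kg² · cd⁻¹ · (kg²·m⁴·s⁻⁴·A⁻²) = kg⁴·m⁴·s⁻⁴·A⁻²·mol·cd⁻¹.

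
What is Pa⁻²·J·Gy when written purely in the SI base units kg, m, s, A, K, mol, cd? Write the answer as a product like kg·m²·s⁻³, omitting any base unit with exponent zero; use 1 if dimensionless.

kg⁻¹·m⁶

Pa = N/m² (pressure = force per area),
    = kg·m⁻¹·s⁻².
So Pa⁻² = kg⁻²·m²·s⁴.
J = N·m (work = force × distance),
    = kg·m²·s⁻².
Gy = J/kg (absorbed dose = energy per mass),
    = m²·s⁻².
Combining: Pa⁻²·J·Gy = (kg⁻²·m²·s⁴) · (kg·m²·s⁻²) · (m²·s⁻²) = kg⁻¹·m⁶.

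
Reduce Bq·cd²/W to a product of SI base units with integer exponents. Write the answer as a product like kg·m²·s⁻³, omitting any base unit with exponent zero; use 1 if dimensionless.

Bq = 1/s = s⁻¹ (activity is decays per second).
W = J/s (power = energy per time),
    = kg·m²·s⁻³.
So W⁻¹ = kg⁻¹·m⁻²·s³.
Combining: Bq·W⁻¹·cd² = s⁻¹ · (kg⁻¹·m⁻²·s³) · cd² = kg⁻¹·m⁻²·s²·cd².

kg⁻¹·m⁻²·s²·cd²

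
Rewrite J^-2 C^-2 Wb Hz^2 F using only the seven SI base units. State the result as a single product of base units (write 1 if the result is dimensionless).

kg⁻²·m⁻⁴·s²·A⁻¹

J = N·m (work = force × distance),
    = kg·m²·s⁻².
So J⁻² = kg⁻²·m⁻⁴·s⁴.
C = A·s = s·A (charge = current × time).
So C⁻² = s⁻²·A⁻².
Wb = V·s (flux: a volt is a weber per second),
    = kg·m²·s⁻²·A⁻¹.
Hz = 1/s = s⁻¹ (frequency is cycles per second).
So Hz² = s⁻².
F = C/V (capacitance = charge per voltage),
    = A·s/(kg·m²·s⁻³·A⁻¹) (substituting C and V),
    = kg⁻¹·m⁻²·s⁴·A².
Combining: J⁻²·C⁻²·Wb·Hz²·F = (kg⁻²·m⁻⁴·s⁴) · (s⁻²·A⁻²) · (kg·m²·s⁻²·A⁻¹) · s⁻² · (kg⁻¹·m⁻²·s⁴·A²) = kg⁻²·m⁻⁴·s²·A⁻¹.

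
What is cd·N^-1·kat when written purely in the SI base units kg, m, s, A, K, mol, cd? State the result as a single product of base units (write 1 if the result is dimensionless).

N = kg·m/s² = kg·m·s⁻² (force = mass × acceleration).
So N⁻¹ = kg⁻¹·m⁻¹·s².
kat = mol/s = s⁻¹·mol (catalytic activity).
Combining: cd·N⁻¹·kat = cd · (kg⁻¹·m⁻¹·s²) · (s⁻¹·mol) = kg⁻¹·m⁻¹·s·mol·cd.

kg⁻¹·m⁻¹·s·mol·cd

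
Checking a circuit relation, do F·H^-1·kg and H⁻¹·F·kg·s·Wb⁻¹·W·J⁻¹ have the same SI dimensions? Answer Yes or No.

Left side:
  F = kg⁻¹·m⁻²·s⁴·A².
  H = kg·m²·s⁻²·A⁻².
  So H⁻¹ = kg⁻¹·m⁻²·s²·A².
  Combining: F·H⁻¹·kg = (kg⁻¹·m⁻²·s⁴·A²) · (kg⁻¹·m⁻²·s²·A²) · kg = kg⁻¹·m⁻⁴·s⁶·A⁴.
Right side:
  H = Wb/A (inductance = flux per current),
      = kg·m²·s⁻²·A⁻².
  So H⁻¹ = kg⁻¹·m⁻²·s²·A².
  F = C/V (capacitance = charge per voltage),
      = A·s/(kg·m²·s⁻³·A⁻¹) (substituting C and V),
      = kg⁻¹·m⁻²·s⁴·A².
  Wb = V·s (flux: a volt is a weber per second),
      = kg·m²·s⁻²·A⁻¹.
  So Wb⁻¹ = kg⁻¹·m⁻²·s²·A.
  W = J/s (power = energy per time),
      = kg·m²·s⁻³.
  J = N·m (work = force × distance),
      = kg·m²·s⁻².
  So J⁻¹ = kg⁻¹·m⁻²·s².
  Combining: H⁻¹·F·kg·s·Wb⁻¹·W·J⁻¹ = (kg⁻¹·m⁻²·s²·A²) · (kg⁻¹·m⁻²·s⁴·A²) · kg · s · (kg⁻¹·m⁻²·s²·A) · (kg·m²·s⁻³) · (kg⁻¹·m⁻²·s²) = kg⁻²·m⁻⁶·s⁸·A⁵.
Left is kg⁻¹·m⁻⁴·s⁶·A⁴; right is kg⁻²·m⁻⁶·s⁸·A⁵ — different.

No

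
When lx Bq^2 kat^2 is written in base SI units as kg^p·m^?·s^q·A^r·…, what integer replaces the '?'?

-2

lx = lm/m² (illuminance = luminous flux per area),
    = m⁻²·cd.
Bq = 1/s = s⁻¹ (activity is decays per second).
So Bq² = s⁻².
kat = mol/s = s⁻¹·mol (catalytic activity).
So kat² = s⁻²·mol².
Combining: lx·Bq²·kat² = (m⁻²·cd) · s⁻² · (s⁻²·mol²) = m⁻²·s⁻⁴·mol²·cd.
The exponent of m is -2.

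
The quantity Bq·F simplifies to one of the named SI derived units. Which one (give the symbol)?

Bq = 1/s = s⁻¹ (activity is decays per second).
F = C/V (capacitance = charge per voltage),
    = A·s/(kg·m²·s⁻³·A⁻¹) (substituting C and V),
    = kg⁻¹·m⁻²·s⁴·A².
Combining: Bq·F = s⁻¹ · (kg⁻¹·m⁻²·s⁴·A²) = kg⁻¹·m⁻²·s³·A².
kg⁻¹·m⁻²·s³·A² is the base-SI form of the siemens.

S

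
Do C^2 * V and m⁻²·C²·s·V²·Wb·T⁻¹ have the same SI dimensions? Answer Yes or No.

Left side:
  C = A·s = s·A (charge = current × time).
  So C² = s²·A².
  V = W/A (potential = power per current),
      = kg·m²·s⁻³·A⁻¹.
  Combining: C²·V = (s²·A²) · (kg·m²·s⁻³·A⁻¹) = kg·m²·s⁻¹·A.
Right side:
  C = s·A.
  So C² = s²·A².
  V = kg·m²·s⁻³·A⁻¹.
  So V² = kg²·m⁴·s⁻⁶·A⁻².
  Wb = kg·m²·s⁻²·A⁻¹.
  T = kg·s⁻²·A⁻¹.
  So T⁻¹ = kg⁻¹·s²·A.
  Combining: m⁻²·C²·s·V²·Wb·T⁻¹ = m⁻² · (s²·A²) · s · (kg²·m⁴·s⁻⁶·A⁻²) · (kg·m²·s⁻²·A⁻¹) · (kg⁻¹·s²·A) = kg²·m⁴·s⁻³.
Left is kg·m²·s⁻¹·A; right is kg²·m⁴·s⁻³ — different.

No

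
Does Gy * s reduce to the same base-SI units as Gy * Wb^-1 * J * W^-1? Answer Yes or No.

Left side:
  Gy = m²·s⁻².
  Combining: Gy·s = (m²·s⁻²) · s = m²·s⁻¹.
Right side:
  Gy = m²·s⁻².
  Wb = kg·m²·s⁻²·A⁻¹.
  So Wb⁻¹ = kg⁻¹·m⁻²·s²·A.
  J = kg·m²·s⁻².
  W = kg·m²·s⁻³.
  So W⁻¹ = kg⁻¹·m⁻²·s³.
  Combining: Gy·Wb⁻¹·J·W⁻¹ = (m²·s⁻²) · (kg⁻¹·m⁻²·s²·A) · (kg·m²·s⁻²) · (kg⁻¹·m⁻²·s³) = kg⁻¹·s·A.
Left is m²·s⁻¹; right is kg⁻¹·s·A — different.

No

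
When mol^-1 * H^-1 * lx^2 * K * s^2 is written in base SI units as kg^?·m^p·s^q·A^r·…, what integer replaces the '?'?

H = kg·m²·s⁻²·A⁻².
So H⁻¹ = kg⁻¹·m⁻²·s²·A².
lx = m⁻²·cd.
So lx² = m⁻⁴·cd².
Combining: mol⁻¹·H⁻¹·lx²·K·s² = mol⁻¹ · (kg⁻¹·m⁻²·s²·A²) · (m⁻⁴·cd²) · K · s² = kg⁻¹·m⁻⁶·s⁴·A²·K·mol⁻¹·cd².
The exponent of kg is -1.

-1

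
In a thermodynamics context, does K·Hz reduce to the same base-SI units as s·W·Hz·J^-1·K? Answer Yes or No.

Left side:
  Hz = 1/s = s⁻¹ (frequency is cycles per second).
  Combining: K·Hz = K · s⁻¹ = s⁻¹·K.
Right side:
  W = J/s (power = energy per time),
      = kg·m²·s⁻³.
  Hz = 1/s = s⁻¹ (frequency is cycles per second).
  J = N·m (work = force × distance),
      = kg·m²·s⁻².
  So J⁻¹ = kg⁻¹·m⁻²·s².
  Combining: s·W·Hz·J⁻¹·K = s · (kg·m²·s⁻³) · s⁻¹ · (kg⁻¹·m⁻²·s²) · K = s⁻¹·K.
Both reduce to s⁻¹·K.

Yes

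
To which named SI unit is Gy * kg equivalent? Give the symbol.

Gy = J/kg (absorbed dose = energy per mass),
    = m²·s⁻².
Combining: Gy·kg = (m²·s⁻²) · kg = kg·m²·s⁻².
kg·m²·s⁻² is the base-SI form of the joule.

J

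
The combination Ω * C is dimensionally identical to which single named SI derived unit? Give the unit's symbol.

Ω = kg·m²·s⁻³·A⁻².
C = s·A.
Combining: Ω·C = (kg·m²·s⁻³·A⁻²) · (s·A) = kg·m²·s⁻²·A⁻¹.
kg·m²·s⁻²·A⁻¹ is the base-SI form of the weber.

Wb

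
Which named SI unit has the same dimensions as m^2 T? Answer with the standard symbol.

Wb

T = kg·s⁻²·A⁻¹.
Combining: m²·T = m² · (kg·s⁻²·A⁻¹) = kg·m²·s⁻²·A⁻¹.
kg·m²·s⁻²·A⁻¹ is the base-SI form of the weber.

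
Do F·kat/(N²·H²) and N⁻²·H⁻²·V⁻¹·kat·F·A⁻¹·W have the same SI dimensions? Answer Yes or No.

Left side:
  F = kg⁻¹·m⁻²·s⁴·A².
  kat = s⁻¹·mol.
  N = kg·m·s⁻².
  So N⁻² = kg⁻²·m⁻²·s⁴.
  H = kg·m²·s⁻²·A⁻².
  So H⁻² = kg⁻²·m⁻⁴·s⁴·A⁴.
  Combining: F·kat·N⁻²·H⁻² = (kg⁻¹·m⁻²·s⁴·A²) · (s⁻¹·mol) · (kg⁻²·m⁻²·s⁴) · (kg⁻²·m⁻⁴·s⁴·A⁴) = kg⁻⁵·m⁻⁸·s¹¹·A⁶·mol.
Right side:
  N = kg·m·s⁻².
  So N⁻² = kg⁻²·m⁻²·s⁴.
  H = kg·m²·s⁻²·A⁻².
  So H⁻² = kg⁻²·m⁻⁴·s⁴·A⁴.
  V = kg·m²·s⁻³·A⁻¹.
  So V⁻¹ = kg⁻¹·m⁻²·s³·A.
  kat = s⁻¹·mol.
  F = kg⁻¹·m⁻²·s⁴·A².
  W = kg·m²·s⁻³.
  Combining: N⁻²·H⁻²·V⁻¹·kat·F·A⁻¹·W = (kg⁻²·m⁻²·s⁴) · (kg⁻²·m⁻⁴·s⁴·A⁴) · (kg⁻¹·m⁻²·s³·A) · (s⁻¹·mol) · (kg⁻¹·m⁻²·s⁴·A²) · A⁻¹ · (kg·m²·s⁻³) = kg⁻⁵·m⁻⁸·s¹¹·A⁶·mol.
Both reduce to kg⁻⁵·m⁻⁸·s¹¹·A⁶·mol.

Yes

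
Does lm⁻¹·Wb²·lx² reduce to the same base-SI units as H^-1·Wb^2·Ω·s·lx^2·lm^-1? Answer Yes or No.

Left side:
  lm = cd.
  So lm⁻¹ = cd⁻¹.
  Wb = kg·m²·s⁻²·A⁻¹.
  So Wb² = kg²·m⁴·s⁻⁴·A⁻².
  lx = m⁻²·cd.
  So lx² = m⁻⁴·cd².
  Combining: lm⁻¹·Wb²·lx² = cd⁻¹ · (kg²·m⁴·s⁻⁴·A⁻²) · (m⁻⁴·cd²) = kg²·s⁻⁴·A⁻²·cd.
Right side:
  H = Wb/A (inductance = flux per current),
      = kg·m²·s⁻²·A⁻².
  So H⁻¹ = kg⁻¹·m⁻²·s²·A².
  Wb = V·s (flux: a volt is a weber per second),
      = kg·m²·s⁻²·A⁻¹.
  So Wb² = kg²·m⁴·s⁻⁴·A⁻².
  Ω = V/A (resistance = voltage per current),
      = kg·m²·s⁻³·A⁻².
  lx = lm/m² (illuminance = luminous flux per area),
      = m⁻²·cd.
  So lx² = m⁻⁴·cd².
  lm = cd·sr = cd (luminous flux; sr is dimensionless).
  So lm⁻¹ = cd⁻¹.
  Combining: H⁻¹·Wb²·Ω·s·lx²·lm⁻¹ = (kg⁻¹·m⁻²·s²·A²) · (kg²·m⁴·s⁻⁴·A⁻²) · (kg·m²·s⁻³·A⁻²) · s · (m⁻⁴·cd²) · cd⁻¹ = kg²·s⁻⁴·A⁻²·cd.
Both reduce to kg²·s⁻⁴·A⁻²·cd.

Yes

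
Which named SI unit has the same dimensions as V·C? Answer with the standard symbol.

J

V = W/A (potential = power per current),
    = kg·m²·s⁻³·A⁻¹.
C = A·s = s·A (charge = current × time).
Combining: V·C = (kg·m²·s⁻³·A⁻¹) · (s·A) = kg·m²·s⁻².
kg·m²·s⁻² is the base-SI form of the joule.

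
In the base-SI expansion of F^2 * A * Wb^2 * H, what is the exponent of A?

F = C/V (capacitance = charge per voltage),
    = A·s/(kg·m²·s⁻³·A⁻¹) (substituting C and V),
    = kg⁻¹·m⁻²·s⁴·A².
So F² = kg⁻²·m⁻⁴·s⁸·A⁴.
Wb = V·s (flux: a volt is a weber per second),
    = kg·m²·s⁻²·A⁻¹.
So Wb² = kg²·m⁴·s⁻⁴·A⁻².
H = Wb/A (inductance = flux per current),
    = kg·m²·s⁻²·A⁻².
Combining: F²·A·Wb²·H = (kg⁻²·m⁻⁴·s⁸·A⁴) · A · (kg²·m⁴·s⁻⁴·A⁻²) · (kg·m²·s⁻²·A⁻²) = kg·m²·s²·A.
The exponent of A is 1.

1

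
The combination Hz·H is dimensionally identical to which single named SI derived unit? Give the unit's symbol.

Ω

Hz = 1/s = s⁻¹ (frequency is cycles per second).
H = Wb/A (inductance = flux per current),
    = kg·m²·s⁻²·A⁻².
Combining: Hz·H = s⁻¹ · (kg·m²·s⁻²·A⁻²) = kg·m²·s⁻³·A⁻².
kg·m²·s⁻³·A⁻² is the base-SI form of the ohm.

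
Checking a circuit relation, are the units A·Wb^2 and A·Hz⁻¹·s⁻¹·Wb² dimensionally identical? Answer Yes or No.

Yes

Left side:
  Wb = V·s (flux: a volt is a weber per second),
      = kg·m²·s⁻²·A⁻¹.
  So Wb² = kg²·m⁴·s⁻⁴·A⁻².
  Combining: A·Wb² = A · (kg²·m⁴·s⁻⁴·A⁻²) = kg²·m⁴·s⁻⁴·A⁻¹.
Right side:
  Hz = s⁻¹.
  So Hz⁻¹ = s.
  Wb = kg·m²·s⁻²·A⁻¹.
  So Wb² = kg²·m⁴·s⁻⁴·A⁻².
  Combining: A·Hz⁻¹·s⁻¹·Wb² = A · s · s⁻¹ · (kg²·m⁴·s⁻⁴·A⁻²) = kg²·m⁴·s⁻⁴·A⁻¹.
Both reduce to kg²·m⁴·s⁻⁴·A⁻¹.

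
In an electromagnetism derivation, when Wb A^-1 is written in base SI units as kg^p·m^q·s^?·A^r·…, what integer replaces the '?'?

Wb = V·s (flux: a volt is a weber per second),
    = kg·m²·s⁻²·A⁻¹.
Combining: Wb·A⁻¹ = (kg·m²·s⁻²·A⁻¹) · A⁻¹ = kg·m²·s⁻²·A⁻².
The exponent of s is -2.

-2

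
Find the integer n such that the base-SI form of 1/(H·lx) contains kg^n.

-1

H = Wb/A (inductance = flux per current),
    = kg·m²·s⁻²·A⁻².
So H⁻¹ = kg⁻¹·m⁻²·s²·A².
lx = lm/m² (illuminance = luminous flux per area),
    = m⁻²·cd.
So lx⁻¹ = m²·cd⁻¹.
Combining: H⁻¹·lx⁻¹ = (kg⁻¹·m⁻²·s²·A²) · (m²·cd⁻¹) = kg⁻¹·s²·A²·cd⁻¹.
The exponent of kg is -1.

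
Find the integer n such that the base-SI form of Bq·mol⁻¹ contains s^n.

Bq = 1/s = s⁻¹ (activity is decays per second).
Combining: Bq·mol⁻¹ = s⁻¹ · mol⁻¹ = s⁻¹·mol⁻¹.
The exponent of s is -1.

-1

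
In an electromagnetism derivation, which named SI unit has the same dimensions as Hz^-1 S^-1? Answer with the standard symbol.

H

Hz = 1/s = s⁻¹ (frequency is cycles per second).
So Hz⁻¹ = s.
S = 1/Ω (conductance is reciprocal resistance),
    = kg⁻¹·m⁻²·s³·A².
So S⁻¹ = kg·m²·s⁻³·A⁻².
Combining: Hz⁻¹·S⁻¹ = s · (kg·m²·s⁻³·A⁻²) = kg·m²·s⁻²·A⁻².
kg·m²·s⁻²·A⁻² is the base-SI form of the henry.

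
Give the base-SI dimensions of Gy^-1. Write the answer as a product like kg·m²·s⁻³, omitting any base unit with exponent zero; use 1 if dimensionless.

Gy = J/kg (absorbed dose = energy per mass),
    = m²·s⁻².
So Gy⁻¹ = m⁻²·s².

m⁻²·s²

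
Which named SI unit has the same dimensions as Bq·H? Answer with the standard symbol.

Ω

Bq = s⁻¹.
H = kg·m²·s⁻²·A⁻².
Combining: Bq·H = s⁻¹ · (kg·m²·s⁻²·A⁻²) = kg·m²·s⁻³·A⁻².
kg·m²·s⁻³·A⁻² is the base-SI form of the ohm.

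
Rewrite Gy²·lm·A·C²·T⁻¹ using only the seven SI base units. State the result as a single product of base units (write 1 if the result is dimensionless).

kg⁻¹·m⁴·A⁴·cd

Gy = m²·s⁻².
So Gy² = m⁴·s⁻⁴.
lm = cd.
C = s·A.
So C² = s²·A².
T = kg·s⁻²·A⁻¹.
So T⁻¹ = kg⁻¹·s²·A.
Combining: Gy²·lm·A·C²·T⁻¹ = (m⁴·s⁻⁴) · cd · A · (s²·A²) · (kg⁻¹·s²·A) = kg⁻¹·m⁴·A⁴·cd.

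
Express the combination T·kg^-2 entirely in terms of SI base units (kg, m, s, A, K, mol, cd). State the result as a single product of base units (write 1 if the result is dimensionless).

T = Wb/m² (flux density = flux per area),
    = kg·s⁻²·A⁻¹.
Combining: T·kg⁻² = (kg·s⁻²·A⁻¹) · kg⁻² = kg⁻¹·s⁻²·A⁻¹.

kg⁻¹·s⁻²·A⁻¹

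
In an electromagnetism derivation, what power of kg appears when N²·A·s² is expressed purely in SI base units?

2

N = kg·m/s² = kg·m·s⁻² (force = mass × acceleration).
So N² = kg²·m²·s⁻⁴.
Combining: N²·A·s² = (kg²·m²·s⁻⁴) · A · s² = kg²·m²·s⁻²·A.
The exponent of kg is 2.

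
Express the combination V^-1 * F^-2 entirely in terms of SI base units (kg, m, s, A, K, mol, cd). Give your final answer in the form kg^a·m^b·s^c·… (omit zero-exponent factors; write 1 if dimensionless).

kg·m²·s⁻⁵·A⁻³

V = kg·m²·s⁻³·A⁻¹.
So V⁻¹ = kg⁻¹·m⁻²·s³·A.
F = kg⁻¹·m⁻²·s⁴·A².
So F⁻² = kg²·m⁴·s⁻⁸·A⁻⁴.
Combining: V⁻¹·F⁻² = (kg⁻¹·m⁻²·s³·A) · (kg²·m⁴·s⁻⁸·A⁻⁴) = kg·m²·s⁻⁵·A⁻³.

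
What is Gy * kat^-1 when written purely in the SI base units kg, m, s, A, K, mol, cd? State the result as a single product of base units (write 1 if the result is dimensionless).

Gy = J/kg (absorbed dose = energy per mass),
    = m²·s⁻².
kat = mol/s = s⁻¹·mol (catalytic activity).
So kat⁻¹ = s·mol⁻¹.
Combining: Gy·kat⁻¹ = (m²·s⁻²) · (s·mol⁻¹) = m²·s⁻¹·mol⁻¹.

m²·s⁻¹·mol⁻¹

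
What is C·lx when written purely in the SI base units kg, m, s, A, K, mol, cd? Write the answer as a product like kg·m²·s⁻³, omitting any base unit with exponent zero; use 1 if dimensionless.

C = A·s = s·A (charge = current × time).
lx = lm/m² (illuminance = luminous flux per area),
    = m⁻²·cd.
Combining: C·lx = (s·A) · (m⁻²·cd) = m⁻²·s·A·cd.

m⁻²·s·A·cd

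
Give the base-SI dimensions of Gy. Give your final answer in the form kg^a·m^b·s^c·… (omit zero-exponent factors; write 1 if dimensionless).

m²·s⁻²

Gy = J/kg (absorbed dose = energy per mass),
    = m²·s⁻².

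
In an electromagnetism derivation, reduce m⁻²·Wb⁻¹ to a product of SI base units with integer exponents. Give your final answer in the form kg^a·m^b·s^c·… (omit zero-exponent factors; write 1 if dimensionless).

kg⁻¹·m⁻⁴·s²·A

Wb = V·s (flux: a volt is a weber per second),
    = kg·m²·s⁻²·A⁻¹.
So Wb⁻¹ = kg⁻¹·m⁻²·s²·A.
Combining: m⁻²·Wb⁻¹ = m⁻² · (kg⁻¹·m⁻²·s²·A) = kg⁻¹·m⁻⁴·s²·A.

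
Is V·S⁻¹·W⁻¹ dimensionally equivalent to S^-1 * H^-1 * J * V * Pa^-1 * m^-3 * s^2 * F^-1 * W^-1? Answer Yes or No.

Left side:
  V = W/A (potential = power per current),
      = kg·m²·s⁻³·A⁻¹.
  S = 1/Ω (conductance is reciprocal resistance),
      = kg⁻¹·m⁻²·s³·A².
  So S⁻¹ = kg·m²·s⁻³·A⁻².
  W = J/s (power = energy per time),
      = kg·m²·s⁻³.
  So W⁻¹ = kg⁻¹·m⁻²·s³.
  Combining: V·S⁻¹·W⁻¹ = (kg·m²·s⁻³·A⁻¹) · (kg·m²·s⁻³·A⁻²) · (kg⁻¹·m⁻²·s³) = kg·m²·s⁻³·A⁻³.
Right side:
  S = 1/Ω (conductance is reciprocal resistance),
      = kg⁻¹·m⁻²·s³·A².
  So S⁻¹ = kg·m²·s⁻³·A⁻².
  H = Wb/A (inductance = flux per current),
      = kg·m²·s⁻²·A⁻².
  So H⁻¹ = kg⁻¹·m⁻²·s²·A².
  J = N·m (work = force × distance),
      = kg·m²·s⁻².
  V = W/A (potential = power per current),
      = kg·m²·s⁻³·A⁻¹.
  Pa = N/m² (pressure = force per area),
      = kg·m⁻¹·s⁻².
  So Pa⁻¹ = kg⁻¹·m·s².
  F = C/V (capacitance = charge per voltage),
      = A·s/(kg·m²·s⁻³·A⁻¹) (substituting C and V),
      = kg⁻¹·m⁻²·s⁴·A².
  So F⁻¹ = kg·m²·s⁻⁴·A⁻².
  W = J/s (power = energy per time),
      = kg·m²·s⁻³.
  So W⁻¹ = kg⁻¹·m⁻²·s³.
  Combining: S⁻¹·H⁻¹·J·V·Pa⁻¹·m⁻³·s²·F⁻¹·W⁻¹ = (kg·m²·s⁻³·A⁻²) · (kg⁻¹·m⁻²·s²·A²) · (kg·m²·s⁻²) · (kg·m²·s⁻³·A⁻¹) · (kg⁻¹·m·s²) · m⁻³ · s² · (kg·m²·s⁻⁴·A⁻²) · (kg⁻¹·m⁻²·s³) = kg·m²·s⁻³·A⁻³.
Both reduce to kg·m²·s⁻³·A⁻³.

Yes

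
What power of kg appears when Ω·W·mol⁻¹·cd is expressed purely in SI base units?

Ω = kg·m²·s⁻³·A⁻².
W = kg·m²·s⁻³.
Combining: Ω·W·mol⁻¹·cd = (kg·m²·s⁻³·A⁻²) · (kg·m²·s⁻³) · mol⁻¹ · cd = kg²·m⁴·s⁻⁶·A⁻²·mol⁻¹·cd.
The exponent of kg is 2.

2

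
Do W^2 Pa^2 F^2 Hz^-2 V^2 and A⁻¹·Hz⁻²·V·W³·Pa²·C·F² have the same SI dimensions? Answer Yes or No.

No

Left side:
  W = J/s (power = energy per time),
      = kg·m²·s⁻³.
  So W² = kg²·m⁴·s⁻⁶.
  Pa = N/m² (pressure = force per area),
      = kg·m⁻¹·s⁻².
  So Pa² = kg²·m⁻²·s⁻⁴.
  F = C/V (capacitance = charge per voltage),
      = A·s/(kg·m²·s⁻³·A⁻¹) (substituting C and V),
      = kg⁻¹·m⁻²·s⁴·A².
  So F² = kg⁻²·m⁻⁴·s⁸·A⁴.
  Hz = 1/s = s⁻¹ (frequency is cycles per second).
  So Hz⁻² = s².
  V = W/A (potential = power per current),
      = kg·m²·s⁻³·A⁻¹.
  So V² = kg²·m⁴·s⁻⁶·A⁻².
  Combining: W²·Pa²·F²·Hz⁻²·V² = (kg²·m⁴·s⁻⁶) · (kg²·m⁻²·s⁻⁴) · (kg⁻²·m⁻⁴·s⁸·A⁴) · s² · (kg²·m⁴·s⁻⁶·A⁻²) = kg⁴·m²·s⁻⁶·A².
Right side:
  Hz = 1/s = s⁻¹ (frequency is cycles per second).
  So Hz⁻² = s².
  V = W/A (potential = power per current),
      = kg·m²·s⁻³·A⁻¹.
  W = J/s (power = energy per time),
      = kg·m²·s⁻³.
  So W³ = kg³·m⁶·s⁻⁹.
  Pa = N/m² (pressure = force per area),
      = kg·m⁻¹·s⁻².
  So Pa² = kg²·m⁻²·s⁻⁴.
  C = A·s = s·A (charge = current × time).
  F = C/V (capacitance = charge per voltage),
      = A·s/(kg·m²·s⁻³·A⁻¹) (substituting C and V),
      = kg⁻¹·m⁻²·s⁴·A².
  So F² = kg⁻²·m⁻⁴·s⁸·A⁴.
  Combining: A⁻¹·Hz⁻²·V·W³·Pa²·C·F² = A⁻¹ · s² · (kg·m²·s⁻³·A⁻¹) · (kg³·m⁶·s⁻⁹) · (kg²·m⁻²·s⁻⁴) · (s·A) · (kg⁻²·m⁻⁴·s⁸·A⁴) = kg⁴·m²·s⁻⁵·A³.
Left is kg⁴·m²·s⁻⁶·A²; right is kg⁴·m²·s⁻⁵·A³ — different.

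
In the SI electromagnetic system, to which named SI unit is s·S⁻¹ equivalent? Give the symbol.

S = kg⁻¹·m⁻²·s³·A².
So S⁻¹ = kg·m²·s⁻³·A⁻².
Combining: s·S⁻¹ = s · (kg·m²·s⁻³·A⁻²) = kg·m²·s⁻²·A⁻².
kg·m²·s⁻²·A⁻² is the base-SI form of the henry.

H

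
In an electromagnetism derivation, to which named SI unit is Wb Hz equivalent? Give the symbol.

Wb = V·s (flux: a volt is a weber per second),
    = kg·m²·s⁻²·A⁻¹.
Hz = 1/s = s⁻¹ (frequency is cycles per second).
Combining: Wb·Hz = (kg·m²·s⁻²·A⁻¹) · s⁻¹ = kg·m²·s⁻³·A⁻¹.
kg·m²·s⁻³·A⁻¹ is the base-SI form of the volt.

V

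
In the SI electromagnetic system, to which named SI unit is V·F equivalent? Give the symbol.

V = W/A (potential = power per current),
    = kg·m²·s⁻³·A⁻¹.
F = C/V (capacitance = charge per voltage),
    = A·s/(kg·m²·s⁻³·A⁻¹) (substituting C and V),
    = kg⁻¹·m⁻²·s⁴·A².
Combining: V·F = (kg·m²·s⁻³·A⁻¹) · (kg⁻¹·m⁻²·s⁴·A²) = s·A.
s·A is the base-SI form of the coulomb.

C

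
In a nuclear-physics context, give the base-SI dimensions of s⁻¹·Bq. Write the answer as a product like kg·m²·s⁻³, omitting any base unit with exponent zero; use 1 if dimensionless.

s⁻²

Bq = 1/s = s⁻¹ (activity is decays per second).
Combining: s⁻¹·Bq = s⁻¹ · s⁻¹ = s⁻².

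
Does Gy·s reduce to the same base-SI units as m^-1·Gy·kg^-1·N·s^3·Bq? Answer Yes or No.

No

Left side:
  Gy = m²·s⁻².
  Combining: Gy·s = (m²·s⁻²) · s = m²·s⁻¹.
Right side:
  Gy = m²·s⁻².
  N = kg·m·s⁻².
  Bq = s⁻¹.
  Combining: m⁻¹·Gy·kg⁻¹·N·s³·Bq = m⁻¹ · (m²·s⁻²) · kg⁻¹ · (kg·m·s⁻²) · s³ · s⁻¹ = m²·s⁻².
Left is m²·s⁻¹; right is m²·s⁻² — different.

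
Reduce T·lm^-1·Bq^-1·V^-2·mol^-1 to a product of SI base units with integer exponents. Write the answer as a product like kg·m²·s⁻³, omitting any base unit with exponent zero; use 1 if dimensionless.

T = Wb/m² (flux density = flux per area),
    = kg·s⁻²·A⁻¹.
lm = cd·sr = cd (luminous flux; sr is dimensionless).
So lm⁻¹ = cd⁻¹.
Bq = 1/s = s⁻¹ (activity is decays per second).
So Bq⁻¹ = s.
V = W/A (potential = power per current),
    = kg·m²·s⁻³·A⁻¹.
So V⁻² = kg⁻²·m⁻⁴·s⁶·A².
Combining: T·lm⁻¹·Bq⁻¹·V⁻²·mol⁻¹ = (kg·s⁻²·A⁻¹) · cd⁻¹ · s · (kg⁻²·m⁻⁴·s⁶·A²) · mol⁻¹ = kg⁻¹·m⁻⁴·s⁵·A·mol⁻¹·cd⁻¹.

kg⁻¹·m⁻⁴·s⁵·A·mol⁻¹·cd⁻¹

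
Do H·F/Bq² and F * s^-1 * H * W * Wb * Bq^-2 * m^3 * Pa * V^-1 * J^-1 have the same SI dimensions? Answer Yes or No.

No

Left side:
  H = Wb/A (inductance = flux per current),
      = kg·m²·s⁻²·A⁻².
  Bq = 1/s = s⁻¹ (activity is decays per second).
  So Bq⁻² = s².
  F = C/V (capacitance = charge per voltage),
      = A·s/(kg·m²·s⁻³·A⁻¹) (substituting C and V),
      = kg⁻¹·m⁻²·s⁴·A².
  Combining: H·Bq⁻²·F = (kg·m²·s⁻²·A⁻²) · s² · (kg⁻¹·m⁻²·s⁴·A²) = s⁴.
Right side:
  F = C/V (capacitance = charge per voltage),
      = A·s/(kg·m²·s⁻³·A⁻¹) (substituting C and V),
      = kg⁻¹·m⁻²·s⁴·A².
  H = Wb/A (inductance = flux per current),
      = kg·m²·s⁻²·A⁻².
  W = J/s (power = energy per time),
      = kg·m²·s⁻³.
  Wb = V·s (flux: a volt is a weber per second),
      = kg·m²·s⁻²·A⁻¹.
  Bq = 1/s = s⁻¹ (activity is decays per second).
  So Bq⁻² = s².
  Pa = N/m² (pressure = force per area),
      = kg·m⁻¹·s⁻².
  V = W/A (potential = power per current),
      = kg·m²·s⁻³·A⁻¹.
  So V⁻¹ = kg⁻¹·m⁻²·s³·A.
  J = N·m (work = force × distance),
      = kg·m²·s⁻².
  So J⁻¹ = kg⁻¹·m⁻²·s².
  Combining: F·s⁻¹·H·W·Wb·Bq⁻²·m³·Pa·V⁻¹·J⁻¹ = (kg⁻¹·m⁻²·s⁴·A²) · s⁻¹ · (kg·m²·s⁻²·A⁻²) · (kg·m²·s⁻³) · (kg·m²·s⁻²·A⁻¹) · s² · m³ · (kg·m⁻¹·s⁻²) · (kg⁻¹·m⁻²·s³·A) · (kg⁻¹·m⁻²·s²) = kg·m²·s.
Left is s⁴; right is kg·m²·s — different.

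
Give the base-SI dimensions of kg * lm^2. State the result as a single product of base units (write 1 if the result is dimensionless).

lm = cd.
So lm² = cd².
Combining: kg·lm² = kg · cd² = kg·cd².

kg·cd²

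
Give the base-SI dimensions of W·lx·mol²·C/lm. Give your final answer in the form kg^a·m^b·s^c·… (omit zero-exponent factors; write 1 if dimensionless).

W = J/s (power = energy per time),
    = kg·m²·s⁻³.
lx = lm/m² (illuminance = luminous flux per area),
    = m⁻²·cd.
lm = cd·sr = cd (luminous flux; sr is dimensionless).
So lm⁻¹ = cd⁻¹.
C = A·s = s·A (charge = current × time).
Combining: W·lx·lm⁻¹·mol²·C = (kg·m²·s⁻³) · (m⁻²·cd) · cd⁻¹ · mol² · (s·A) = kg·s⁻²·A·mol².

kg·s⁻²·A·mol²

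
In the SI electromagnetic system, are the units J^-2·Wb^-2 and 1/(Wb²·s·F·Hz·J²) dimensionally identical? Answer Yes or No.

No

Left side:
  J = kg·m²·s⁻².
  So J⁻² = kg⁻²·m⁻⁴·s⁴.
  Wb = kg·m²·s⁻²·A⁻¹.
  So Wb⁻² = kg⁻²·m⁻⁴·s⁴·A².
  Combining: J⁻²·Wb⁻² = (kg⁻²·m⁻⁴·s⁴) · (kg⁻²·m⁻⁴·s⁴·A²) = kg⁻⁴·m⁻⁸·s⁸·A².
Right side:
  Wb = V·s (flux: a volt is a weber per second),
      = kg·m²·s⁻²·A⁻¹.
  So Wb⁻² = kg⁻²·m⁻⁴·s⁴·A².
  F = C/V (capacitance = charge per voltage),
      = A·s/(kg·m²·s⁻³·A⁻¹) (substituting C and V),
      = kg⁻¹·m⁻²·s⁴·A².
  So F⁻¹ = kg·m²·s⁻⁴·A⁻².
  Hz = 1/s = s⁻¹ (frequency is cycles per second).
  So Hz⁻¹ = s.
  J = N·m (work = force × distance),
      = kg·m²·s⁻².
  So J⁻² = kg⁻²·m⁻⁴·s⁴.
  Combining: Wb⁻²·s⁻¹·F⁻¹·Hz⁻¹·J⁻² = (kg⁻²·m⁻⁴·s⁴·A²) · s⁻¹ · (kg·m²·s⁻⁴·A⁻²) · s · (kg⁻²·m⁻⁴·s⁴) = kg⁻³·m⁻⁶·s⁴.
Left is kg⁻⁴·m⁻⁸·s⁸·A²; right is kg⁻³·m⁻⁶·s⁴ — different.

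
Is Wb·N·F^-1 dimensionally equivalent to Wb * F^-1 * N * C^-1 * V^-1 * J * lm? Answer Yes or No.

No

Left side:
  Wb = V·s (flux: a volt is a weber per second),
      = kg·m²·s⁻²·A⁻¹.
  N = kg·m/s² = kg·m·s⁻² (force = mass × acceleration).
  F = C/V (capacitance = charge per voltage),
      = A·s/(kg·m²·s⁻³·A⁻¹) (substituting C and V),
      = kg⁻¹·m⁻²·s⁴·A².
  So F⁻¹ = kg·m²·s⁻⁴·A⁻².
  Combining: Wb·N·F⁻¹ = (kg·m²·s⁻²·A⁻¹) · (kg·m·s⁻²) · (kg·m²·s⁻⁴·A⁻²) = kg³·m⁵·s⁻⁸·A⁻³.
Right side:
  Wb = kg·m²·s⁻²·A⁻¹.
  F = kg⁻¹·m⁻²·s⁴·A².
  So F⁻¹ = kg·m²·s⁻⁴·A⁻².
  N = kg·m·s⁻².
  C = s·A.
  So C⁻¹ = s⁻¹·A⁻¹.
  V = kg·m²·s⁻³·A⁻¹.
  So V⁻¹ = kg⁻¹·m⁻²·s³·A.
  J = kg·m²·s⁻².
  lm = cd.
  Combining: Wb·F⁻¹·N·C⁻¹·V⁻¹·J·lm = (kg·m²·s⁻²·A⁻¹) · (kg·m²·s⁻⁴·A⁻²) · (kg·m·s⁻²) · (s⁻¹·A⁻¹) · (kg⁻¹·m⁻²·s³·A) · (kg·m²·s⁻²) · cd = kg³·m⁵·s⁻⁸·A⁻³·cd.
Left is kg³·m⁵·s⁻⁸·A⁻³; right is kg³·m⁵·s⁻⁸·A⁻³·cd — different.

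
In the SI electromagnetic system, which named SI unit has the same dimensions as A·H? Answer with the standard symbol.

Wb

H = kg·m²·s⁻²·A⁻².
Combining: A·H = A · (kg·m²·s⁻²·A⁻²) = kg·m²·s⁻²·A⁻¹.
kg·m²·s⁻²·A⁻¹ is the base-SI form of the weber.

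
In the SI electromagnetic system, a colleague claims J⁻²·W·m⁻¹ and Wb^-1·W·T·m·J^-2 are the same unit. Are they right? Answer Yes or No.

Left side:
  J = N·m (work = force × distance),
      = kg·m²·s⁻².
  So J⁻² = kg⁻²·m⁻⁴·s⁴.
  W = J/s (power = energy per time),
      = kg·m²·s⁻³.
  Combining: J⁻²·W·m⁻¹ = (kg⁻²·m⁻⁴·s⁴) · (kg·m²·s⁻³) · m⁻¹ = kg⁻¹·m⁻³·s.
Right side:
  Wb = kg·m²·s⁻²·A⁻¹.
  So Wb⁻¹ = kg⁻¹·m⁻²·s²·A.
  W = kg·m²·s⁻³.
  T = kg·s⁻²·A⁻¹.
  J = kg·m²·s⁻².
  So J⁻² = kg⁻²·m⁻⁴·s⁴.
  Combining: Wb⁻¹·W·T·m·J⁻² = (kg⁻¹·m⁻²·s²·A) · (kg·m²·s⁻³) · (kg·s⁻²·A⁻¹) · m · (kg⁻²·m⁻⁴·s⁴) = kg⁻¹·m⁻³·s.
Both reduce to kg⁻¹·m⁻³·s.

Yes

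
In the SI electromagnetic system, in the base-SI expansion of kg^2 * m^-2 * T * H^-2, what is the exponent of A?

T = kg·s⁻²·A⁻¹.
H = kg·m²·s⁻²·A⁻².
So H⁻² = kg⁻²·m⁻⁴·s⁴·A⁴.
Combining: kg²·m⁻²·T·H⁻² = kg² · m⁻² · (kg·s⁻²·A⁻¹) · (kg⁻²·m⁻⁴·s⁴·A⁴) = kg·m⁻⁶·s²·A³.
The exponent of A is 3.

3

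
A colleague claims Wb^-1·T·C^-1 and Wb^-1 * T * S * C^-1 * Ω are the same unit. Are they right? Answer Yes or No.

Yes

Left side:
  Wb = V·s (flux: a volt is a weber per second),
      = kg·m²·s⁻²·A⁻¹.
  So Wb⁻¹ = kg⁻¹·m⁻²·s²·A.
  T = Wb/m² (flux density = flux per area),
      = kg·s⁻²·A⁻¹.
  C = A·s = s·A (charge = current × time).
  So C⁻¹ = s⁻¹·A⁻¹.
  Combining: Wb⁻¹·T·C⁻¹ = (kg⁻¹·m⁻²·s²·A) · (kg·s⁻²·A⁻¹) · (s⁻¹·A⁻¹) = m⁻²·s⁻¹·A⁻¹.
Right side:
  Wb = kg·m²·s⁻²·A⁻¹.
  So Wb⁻¹ = kg⁻¹·m⁻²·s²·A.
  T = kg·s⁻²·A⁻¹.
  S = kg⁻¹·m⁻²·s³·A².
  C = s·A.
  So C⁻¹ = s⁻¹·A⁻¹.
  Ω = kg·m²·s⁻³·A⁻².
  Combining: Wb⁻¹·T·S·C⁻¹·Ω = (kg⁻¹·m⁻²·s²·A) · (kg·s⁻²·A⁻¹) · (kg⁻¹·m⁻²·s³·A²) · (s⁻¹·A⁻¹) · (kg·m²·s⁻³·A⁻²) = m⁻²·s⁻¹·A⁻¹.
Both reduce to m⁻²·s⁻¹·A⁻¹.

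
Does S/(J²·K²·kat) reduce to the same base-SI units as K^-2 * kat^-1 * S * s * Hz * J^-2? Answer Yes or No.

Left side:
  J = N·m (work = force × distance),
      = kg·m²·s⁻².
  So J⁻² = kg⁻²·m⁻⁴·s⁴.
  kat = mol/s = s⁻¹·mol (catalytic activity).
  So kat⁻¹ = s·mol⁻¹.
  S = 1/Ω (conductance is reciprocal resistance),
      = kg⁻¹·m⁻²·s³·A².
  Combining: J⁻²·K⁻²·kat⁻¹·S = (kg⁻²·m⁻⁴·s⁴) · K⁻² · (s·mol⁻¹) · (kg⁻¹·m⁻²·s³·A²) = kg⁻³·m⁻⁶·s⁸·A²·K⁻²·mol⁻¹.
Right side:
  kat = mol/s = s⁻¹·mol (catalytic activity).
  So kat⁻¹ = s·mol⁻¹.
  S = 1/Ω (conductance is reciprocal resistance),
      = kg⁻¹·m⁻²·s³·A².
  Hz = 1/s = s⁻¹ (frequency is cycles per second).
  J = N·m (work = force × distance),
      = kg·m²·s⁻².
  So J⁻² = kg⁻²·m⁻⁴·s⁴.
  Combining: K⁻²·kat⁻¹·S·s·Hz·J⁻² = K⁻² · (s·mol⁻¹) · (kg⁻¹·m⁻²·s³·A²) · s · s⁻¹ · (kg⁻²·m⁻⁴·s⁴) = kg⁻³·m⁻⁶·s⁸·A²·K⁻²·mol⁻¹.
Both reduce to kg⁻³·m⁻⁶·s⁸·A²·K⁻²·mol⁻¹.

Yes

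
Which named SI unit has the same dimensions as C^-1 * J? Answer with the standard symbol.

C = s·A.
So C⁻¹ = s⁻¹·A⁻¹.
J = kg·m²·s⁻².
Combining: C⁻¹·J = (s⁻¹·A⁻¹) · (kg·m²·s⁻²) = kg·m²·s⁻³·A⁻¹.
kg·m²·s⁻³·A⁻¹ is the base-SI form of the volt.

V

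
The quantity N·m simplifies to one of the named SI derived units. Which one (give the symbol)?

N = kg·m/s² = kg·m·s⁻² (force = mass × acceleration).
Combining: N·m = (kg·m·s⁻²) · m = kg·m²·s⁻².
kg·m²·s⁻² is the base-SI form of the joule.

J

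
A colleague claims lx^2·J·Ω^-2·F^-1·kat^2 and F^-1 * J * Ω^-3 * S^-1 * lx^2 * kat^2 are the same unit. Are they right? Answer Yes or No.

Left side:
  lx = lm/m² (illuminance = luminous flux per area),
      = m⁻²·cd.
  So lx² = m⁻⁴·cd².
  J = N·m (work = force × distance),
      = kg·m²·s⁻².
  Ω = V/A (resistance = voltage per current),
      = kg·m²·s⁻³·A⁻².
  So Ω⁻² = kg⁻²·m⁻⁴·s⁶·A⁴.
  F = C/V (capacitance = charge per voltage),
      = A·s/(kg·m²·s⁻³·A⁻¹) (substituting C and V),
      = kg⁻¹·m⁻²·s⁴·A².
  So F⁻¹ = kg·m²·s⁻⁴·A⁻².
  kat = mol/s = s⁻¹·mol (catalytic activity).
  So kat² = s⁻²·mol².
  Combining: lx²·J·Ω⁻²·F⁻¹·kat² = (m⁻⁴·cd²) · (kg·m²·s⁻²) · (kg⁻²·m⁻⁴·s⁶·A⁴) · (kg·m²·s⁻⁴·A⁻²) · (s⁻²·mol²) = m⁻⁴·s⁻²·A²·mol²·cd².
Right side:
  F = kg⁻¹·m⁻²·s⁴·A².
  So F⁻¹ = kg·m²·s⁻⁴·A⁻².
  J = kg·m²·s⁻².
  Ω = kg·m²·s⁻³·A⁻².
  So Ω⁻³ = kg⁻³·m⁻⁶·s⁹·A⁶.
  S = kg⁻¹·m⁻²·s³·A².
  So S⁻¹ = kg·m²·s⁻³·A⁻².
  lx = m⁻²·cd.
  So lx² = m⁻⁴·cd².
  kat = s⁻¹·mol.
  So kat² = s⁻²·mol².
  Combining: F⁻¹·J·Ω⁻³·S⁻¹·lx²·kat² = (kg·m²·s⁻⁴·A⁻²) · (kg·m²·s⁻²) · (kg⁻³·m⁻⁶·s⁹·A⁶) · (kg·m²·s⁻³·A⁻²) · (m⁻⁴·cd²) · (s⁻²·mol²) = m⁻⁴·s⁻²·A²·mol²·cd².
Both reduce to m⁻⁴·s⁻²·A²·mol²·cd².

Yes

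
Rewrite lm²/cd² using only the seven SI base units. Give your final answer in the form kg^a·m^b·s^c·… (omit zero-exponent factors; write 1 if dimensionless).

lm = cd·sr = cd (luminous flux; sr is dimensionless).
So lm² = cd².
Combining: cd⁻²·lm² = cd⁻² · cd² = 1.

1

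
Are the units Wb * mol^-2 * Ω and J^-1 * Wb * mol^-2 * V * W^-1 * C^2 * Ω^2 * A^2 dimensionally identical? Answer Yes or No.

Left side:
  Wb = V·s (flux: a volt is a weber per second),
      = kg·m²·s⁻²·A⁻¹.
  Ω = V/A (resistance = voltage per current),
      = kg·m²·s⁻³·A⁻².
  Combining: Wb·mol⁻²·Ω = (kg·m²·s⁻²·A⁻¹) · mol⁻² · (kg·m²·s⁻³·A⁻²) = kg²·m⁴·s⁻⁵·A⁻³·mol⁻².
Right side:
  J = kg·m²·s⁻².
  So J⁻¹ = kg⁻¹·m⁻²·s².
  Wb = kg·m²·s⁻²·A⁻¹.
  V = kg·m²·s⁻³·A⁻¹.
  W = kg·m²·s⁻³.
  So W⁻¹ = kg⁻¹·m⁻²·s³.
  C = s·A.
  So C² = s²·A².
  Ω = kg·m²·s⁻³·A⁻².
  So Ω² = kg²·m⁴·s⁻⁶·A⁻⁴.
  Combining: J⁻¹·Wb·mol⁻²·V·W⁻¹·C²·Ω²·A² = (kg⁻¹·m⁻²·s²) · (kg·m²·s⁻²·A⁻¹) · mol⁻² · (kg·m²·s⁻³·A⁻¹) · (kg⁻¹·m⁻²·s³) · (s²·A²) · (kg²·m⁴·s⁻⁶·A⁻⁴) · A² = kg²·m⁴·s⁻⁴·A⁻²·mol⁻².
Left is kg²·m⁴·s⁻⁵·A⁻³·mol⁻²; right is kg²·m⁴·s⁻⁴·A⁻²·mol⁻² — different.

No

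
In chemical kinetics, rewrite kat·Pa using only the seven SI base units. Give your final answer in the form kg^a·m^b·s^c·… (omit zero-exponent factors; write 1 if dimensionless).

kg·m⁻¹·s⁻³·mol

kat = s⁻¹·mol.
Pa = kg·m⁻¹·s⁻².
Combining: kat·Pa = (s⁻¹·mol) · (kg·m⁻¹·s⁻²) = kg·m⁻¹·s⁻³·mol.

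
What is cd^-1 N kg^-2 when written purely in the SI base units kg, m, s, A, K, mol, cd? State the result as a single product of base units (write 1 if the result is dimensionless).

kg⁻¹·m·s⁻²·cd⁻¹

N = kg·m·s⁻².
Combining: cd⁻¹·N·kg⁻² = cd⁻¹ · (kg·m·s⁻²) · kg⁻² = kg⁻¹·m·s⁻²·cd⁻¹.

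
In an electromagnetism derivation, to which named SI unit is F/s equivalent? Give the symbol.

F = C/V (capacitance = charge per voltage),
    = A·s/(kg·m²·s⁻³·A⁻¹) (substituting C and V),
    = kg⁻¹·m⁻²·s⁴·A².
Combining: F·s⁻¹ = (kg⁻¹·m⁻²·s⁴·A²) · s⁻¹ = kg⁻¹·m⁻²·s³·A².
kg⁻¹·m⁻²·s³·A² is the base-SI form of the siemens.

S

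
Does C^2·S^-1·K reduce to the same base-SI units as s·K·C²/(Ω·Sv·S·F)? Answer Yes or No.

Left side:
  C = s·A.
  So C² = s²·A².
  S = kg⁻¹·m⁻²·s³·A².
  So S⁻¹ = kg·m²·s⁻³·A⁻².
  Combining: C²·S⁻¹·K = (s²·A²) · (kg·m²·s⁻³·A⁻²) · K = kg·m²·s⁻¹·K.
Right side:
  Ω = V/A (resistance = voltage per current),
      = kg·m²·s⁻³·A⁻².
  So Ω⁻¹ = kg⁻¹·m⁻²·s³·A².
  Sv = J/kg (equivalent dose = energy per mass),
      = m²·s⁻².
  So Sv⁻¹ = m⁻²·s².
  S = 1/Ω (conductance is reciprocal resistance),
      = kg⁻¹·m⁻²·s³·A².
  So S⁻¹ = kg·m²·s⁻³·A⁻².
  C = A·s = s·A (charge = current × time).
  So C² = s²·A².
  F = C/V (capacitance = charge per voltage),
      = A·s/(kg·m²·s⁻³·A⁻¹) (substituting C and V),
      = kg⁻¹·m⁻²·s⁴·A².
  So F⁻¹ = kg·m²·s⁻⁴·A⁻².
  Combining: Ω⁻¹·Sv⁻¹·s·S⁻¹·K·C²·F⁻¹ = (kg⁻¹·m⁻²·s³·A²) · (m⁻²·s²) · s · (kg·m²·s⁻³·A⁻²) · K · (s²·A²) · (kg·m²·s⁻⁴·A⁻²) = kg·s·K.
Left is kg·m²·s⁻¹·K; right is kg·s·K — different.

No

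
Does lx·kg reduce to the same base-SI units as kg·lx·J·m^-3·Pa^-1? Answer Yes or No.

Left side:
  lx = m⁻²·cd.
  Combining: lx·kg = (m⁻²·cd) · kg = kg·m⁻²·cd.
Right side:
  lx = lm/m² (illuminance = luminous flux per area),
      = m⁻²·cd.
  J = N·m (work = force × distance),
      = kg·m²·s⁻².
  Pa = N/m² (pressure = force per area),
      = kg·m⁻¹·s⁻².
  So Pa⁻¹ = kg⁻¹·m·s².
  Combining: kg·lx·J·m⁻³·Pa⁻¹ = kg · (m⁻²·cd) · (kg·m²·s⁻²) · m⁻³ · (kg⁻¹·m·s²) = kg·m⁻²·cd.
Both reduce to kg·m⁻²·cd.

Yes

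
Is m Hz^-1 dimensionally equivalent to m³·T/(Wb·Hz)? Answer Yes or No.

Left side:
  Hz = s⁻¹.
  So Hz⁻¹ = s.
  Combining: m·Hz⁻¹ = m · s = m·s.
Right side:
  Wb = V·s (flux: a volt is a weber per second),
      = kg·m²·s⁻²·A⁻¹.
  So Wb⁻¹ = kg⁻¹·m⁻²·s²·A.
  Hz = 1/s = s⁻¹ (frequency is cycles per second).
  So Hz⁻¹ = s.
  T = Wb/m² (flux density = flux per area),
      = kg·s⁻²·A⁻¹.
  Combining: Wb⁻¹·Hz⁻¹·m³·T = (kg⁻¹·m⁻²·s²·A) · s · m³ · (kg·s⁻²·A⁻¹) = m·s.
Both reduce to m·s.

Yes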